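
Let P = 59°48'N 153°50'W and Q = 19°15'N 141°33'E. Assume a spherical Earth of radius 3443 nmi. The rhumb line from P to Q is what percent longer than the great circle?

2.5%

Great circle: σ = 1.0604 rad → d_gc = Rσ = 3651.0 nmi
Rhumb: Δφ = -0.7077, Δλ = -1.1278, Δψ = -0.9675, q = Δφ/Δψ = 0.7315 → d_rh = R√(Δφ²+q²Δλ²) = 3742.3 nmi
Excess = (3742.3 − 3651.0) / 3651.0 = 91.3 / 3651.0 = 2.50% ≈ 2.5%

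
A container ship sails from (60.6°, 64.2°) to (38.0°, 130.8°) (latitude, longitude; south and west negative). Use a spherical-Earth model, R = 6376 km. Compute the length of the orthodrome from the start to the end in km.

5160 km

cos σ = sin φ₁ sin φ₂ + cos φ₁ cos φ₂ cos Δλ
      = sin(60.60°)sin(38.00°) + cos(60.60°)cos(38.00°)cos(66.60°) = 0.6900
σ = 46.370° → d = Rσ = 6376·0.80930 = 5160 km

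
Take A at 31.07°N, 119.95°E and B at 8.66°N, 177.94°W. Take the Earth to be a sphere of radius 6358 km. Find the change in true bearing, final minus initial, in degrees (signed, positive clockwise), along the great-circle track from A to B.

At departure: θ₁ = atan2(sin Δλ cos φ₂, cos φ₁ sin φ₂ − sin φ₁ cos φ₂ cos Δλ) = 97.16°
At arrival: θ₂ = atan2(sin Δλ cos φ₁, −cos φ₂ sin φ₁ + sin φ₂ cos φ₁ cos Δλ) = 120.72°
Δθ = θ₂ − θ₁ = +23.6°

+23.6°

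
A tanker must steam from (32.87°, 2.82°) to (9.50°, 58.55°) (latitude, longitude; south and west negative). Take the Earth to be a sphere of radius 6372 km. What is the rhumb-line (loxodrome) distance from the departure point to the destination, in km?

6289 km

Rhumb course C = atan2(Δλ, Δψ) with Δψ = ln[tan(π/4+φ₂/2)/tan(π/4+φ₁/2)] = -0.4415, Δλ = +0.9727 → C = 114.41°
d = R·|Δφ| / |cos C| = 6372·0.40788 / 0.41328 = 6289 km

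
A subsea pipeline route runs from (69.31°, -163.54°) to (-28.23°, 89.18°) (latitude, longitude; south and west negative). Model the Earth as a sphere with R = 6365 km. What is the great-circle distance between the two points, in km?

13591 km

Haversine: a = sin²(Δφ/2)+cos φ₁ cos φ₂ sin²(Δλ/2) = 0.76749;  σ = 2·atan2(√a,√(1−a))
σ = 122.342° → d = Rσ = 6365·2.13527 = 13591 km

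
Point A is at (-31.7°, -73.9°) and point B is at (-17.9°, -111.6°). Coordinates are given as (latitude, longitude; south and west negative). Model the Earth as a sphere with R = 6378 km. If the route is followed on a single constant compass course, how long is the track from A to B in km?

4095 km

Δψ = ln[tan(π/4+φ₂/2)/tan(π/4+φ₁/2)] = +0.2662;  Δφ = +0.2409 rad,  Δλ = -0.6580 rad
q = Δφ/Δψ = 0.9046
d = R·√(Δφ² + q²Δλ²) = 6378·0.64212 = 4095 km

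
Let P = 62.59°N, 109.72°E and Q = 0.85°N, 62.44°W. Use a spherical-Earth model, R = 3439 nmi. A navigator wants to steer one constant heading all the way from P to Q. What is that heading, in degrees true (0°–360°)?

245.1°

Meridional parts: M(φ₁)=+1.4111, M(φ₂)=+0.0148 → ΔM = -1.3963;  Δλ = -3.0048 rad
tan C = Δλ / ΔM = +2.1519 → C = 245.08°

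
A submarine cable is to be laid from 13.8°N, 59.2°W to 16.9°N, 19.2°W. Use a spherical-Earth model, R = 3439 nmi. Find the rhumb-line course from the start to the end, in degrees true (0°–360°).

Meridional parts: M(φ₁)=+0.2432, M(φ₂)=+0.2993 → ΔM = +0.0561;  Δλ = +0.6981 rad
tan C = Δλ / ΔM = +12.4412 → C = 85.40°

85.4°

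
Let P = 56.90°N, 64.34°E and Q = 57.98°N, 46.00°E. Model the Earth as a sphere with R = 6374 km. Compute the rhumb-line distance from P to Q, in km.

Rhumb course C = atan2(Δλ, Δψ) with Δψ = ln[tan(π/4+φ₂/2)/tan(π/4+φ₁/2)] = +0.0350, Δλ = -0.3201 → C = 276.24°
d = R·|Δφ| / |cos C| = 6374·0.01885 / 0.10878 = 1104 km

1104 km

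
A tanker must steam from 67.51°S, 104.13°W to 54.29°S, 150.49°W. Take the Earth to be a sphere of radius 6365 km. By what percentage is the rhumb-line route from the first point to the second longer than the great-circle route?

Great circle: σ = 0.4410 rad → d_gc = Rσ = 2807.2 km
Rhumb: Δφ = +0.2307, Δλ = -0.8091, Δψ = +0.4825, q = Δφ/Δψ = 0.4782 → d_rh = R√(Δφ²+q²Δλ²) = 2867.3 km
Excess = (2867.3 − 2807.2) / 2807.2 = 60.1 / 2807.2 = 2.14% ≈ 2.1%

2.1%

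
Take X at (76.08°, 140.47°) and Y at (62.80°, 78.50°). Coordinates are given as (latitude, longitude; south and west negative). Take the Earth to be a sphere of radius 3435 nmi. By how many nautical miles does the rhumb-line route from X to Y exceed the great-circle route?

Great circle: cos σ = sin φ₁ sin φ₂ + cos φ₁ cos φ₂ cos Δλ,  σ = 0.4154 rad → d_gc = 1426.8 nmi
Rhumb line: Δψ = -0.6840, q = Δφ/Δψ = 0.3389, d_rh = R√(Δφ²+q²Δλ²) = 1489.6 nmi
Excess = 1489.6 − 1426.8 = 62.8 ≈ 63 nmi

63 nmi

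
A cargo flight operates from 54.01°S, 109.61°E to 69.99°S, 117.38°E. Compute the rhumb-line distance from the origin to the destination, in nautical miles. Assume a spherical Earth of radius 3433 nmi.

Rhumb course C = atan2(Δλ, Δψ) with Δψ = ln[tan(π/4+φ₂/2)/tan(π/4+φ₁/2)] = -0.6104, Δλ = +0.1356 → C = 167.47°
d = R·|Δφ| / |cos C| = 3433·0.27890 / 0.97620 = 981 nmi

981 nmi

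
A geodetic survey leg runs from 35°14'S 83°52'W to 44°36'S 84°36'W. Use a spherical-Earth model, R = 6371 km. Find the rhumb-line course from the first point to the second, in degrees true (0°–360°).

Meridional parts: M(φ₁)=-0.6578, M(φ₂)=-0.8715 → ΔM = -0.2137;  Δλ = -0.0128 rad
tan C = Δλ / ΔM = +0.0599 → C = 183.43°

183.4°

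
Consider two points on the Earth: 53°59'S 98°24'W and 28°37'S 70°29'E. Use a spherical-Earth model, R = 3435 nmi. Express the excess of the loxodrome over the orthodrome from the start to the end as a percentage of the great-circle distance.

Great circle: σ = 1.6902 rad → d_gc = Rσ = 5805.8 nmi
Rhumb: Δφ = +0.4427, Δλ = +2.9476, Δψ = +0.6021, q = Δφ/Δψ = 0.7354 → d_rh = R√(Δφ²+q²Δλ²) = 7599.1 nmi
Excess = (7599.1 − 5805.8) / 5805.8 = 1793.3 / 5805.8 = 30.89% ≈ 30.9%

30.9%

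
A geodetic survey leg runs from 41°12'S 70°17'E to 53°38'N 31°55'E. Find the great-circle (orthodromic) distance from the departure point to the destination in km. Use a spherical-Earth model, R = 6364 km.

11152 km

Haversine: a = sin²(Δφ/2)+cos φ₁ cos φ₂ sin²(Δλ/2) = 0.59030;  σ = 2·atan2(√a,√(1−a))
σ = 100.405° → d = Rσ = 6364·1.75239 = 11152 km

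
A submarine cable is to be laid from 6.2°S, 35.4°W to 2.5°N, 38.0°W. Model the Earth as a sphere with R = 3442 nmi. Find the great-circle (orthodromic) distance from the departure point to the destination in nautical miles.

Haversine: a = sin²(Δφ/2)+cos φ₁ cos φ₂ sin²(Δλ/2) = 0.00626;  σ = 2·atan2(√a,√(1−a))
σ = 9.079° → d = Rσ = 3442·0.15846 = 545 nmi

545 nmi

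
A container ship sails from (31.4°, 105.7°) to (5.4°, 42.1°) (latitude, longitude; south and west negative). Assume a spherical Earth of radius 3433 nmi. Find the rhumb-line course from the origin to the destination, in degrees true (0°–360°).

Δψ = ln[tan(π/4+φ₂/2)/tan(π/4+φ₁/2)] = -0.4833
Δλ = -1.1100 rad (taken the short way round)
course = atan2(Δλ, Δψ) = 246.47°

246.5°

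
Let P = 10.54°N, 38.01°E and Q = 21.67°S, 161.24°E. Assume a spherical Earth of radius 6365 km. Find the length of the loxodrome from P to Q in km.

13909 km

Δψ = ln[tan(π/4+φ₂/2)/tan(π/4+φ₁/2)] = -0.5726;  Δφ = -0.5622 rad,  Δλ = +2.1508 rad
q = Δφ/Δψ = 0.9818
d = R·√(Δφ² + q²Δλ²) = 6365·2.18525 = 13909 km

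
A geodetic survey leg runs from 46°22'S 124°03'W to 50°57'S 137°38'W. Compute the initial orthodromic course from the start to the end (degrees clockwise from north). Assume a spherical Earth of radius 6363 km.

θ = atan2( sin Δλ·cos φ₂ ,  cos φ₁ sin φ₂ − sin φ₁ cos φ₂ cos Δλ )
  = atan2(-0.1480, -0.0927) = 237.94°

237.9°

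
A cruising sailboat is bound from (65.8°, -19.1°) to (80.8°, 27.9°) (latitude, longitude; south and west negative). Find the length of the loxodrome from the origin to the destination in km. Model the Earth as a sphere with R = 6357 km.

2170 km

Rhumb course C = atan2(Δλ, Δψ) with Δψ = ln[tan(π/4+φ₂/2)/tan(π/4+φ₁/2)] = +0.9800, Δλ = +0.8203 → C = 39.93°
d = R·|Δφ| / |cos C| = 6357·0.26180 / 0.76683 = 2170 km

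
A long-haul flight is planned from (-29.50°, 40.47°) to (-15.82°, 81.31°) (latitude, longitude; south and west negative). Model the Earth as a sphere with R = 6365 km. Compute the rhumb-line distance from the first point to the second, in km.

4441 km

Δψ = ln[tan(π/4+φ₂/2)/tan(π/4+φ₁/2)] = +0.2596;  Δφ = +0.2388 rad,  Δλ = +0.7128 rad
q = Δφ/Δψ = 0.9198
d = R·√(Δφ² + q²Δλ²) = 6365·0.69778 = 4441 km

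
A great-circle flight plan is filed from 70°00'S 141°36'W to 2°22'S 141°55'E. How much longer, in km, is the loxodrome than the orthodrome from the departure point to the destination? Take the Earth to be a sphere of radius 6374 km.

Great circle: cos σ = sin φ₁ sin φ₂ + cos φ₁ cos φ₂ cos Δλ,  σ = 1.4518 rad → d_gc = 9254.0 km
Rhumb line: Δψ = +1.6941, q = Δφ/Δψ = 0.6968, d_rh = R√(Δφ²+q²Δλ²) = 9579.1 km
Excess = 9579.1 − 9254.0 = 325.1 ≈ 325 km

325 km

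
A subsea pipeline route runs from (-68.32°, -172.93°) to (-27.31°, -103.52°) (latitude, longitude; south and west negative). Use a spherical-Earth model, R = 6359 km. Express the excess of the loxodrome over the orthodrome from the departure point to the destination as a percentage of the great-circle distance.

3.8%

Great circle: σ = 0.9982 rad → d_gc = Rσ = 6347.8 km
Rhumb: Δφ = +0.7158, Δλ = +1.2114, Δψ = +1.1572, q = Δφ/Δψ = 0.6186 → d_rh = R√(Δφ²+q²Δλ²) = 6589.5 km
Excess = (6589.5 − 6347.8) / 6347.8 = 241.7 / 6347.8 = 3.81% ≈ 3.8%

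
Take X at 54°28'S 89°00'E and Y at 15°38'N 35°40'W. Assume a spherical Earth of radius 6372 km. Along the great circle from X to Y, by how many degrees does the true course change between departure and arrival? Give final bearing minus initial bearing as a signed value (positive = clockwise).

+75.5°

Initial bearing θ₁ = atan2(sin Δλ cos φ₂, cos φ₁ sin φ₂ − sin φ₁ cos φ₂ cos Δλ) = 249.95°
Final bearing θ₂ = (initial bearing from the destination back to the start) + 180° = 325.46°
Δθ = θ₂ − θ₁ = +75.5°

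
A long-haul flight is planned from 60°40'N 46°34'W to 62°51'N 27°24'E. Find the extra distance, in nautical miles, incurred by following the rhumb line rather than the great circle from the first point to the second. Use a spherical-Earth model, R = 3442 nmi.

116 nmi

Great circle: cos σ = sin φ₁ sin φ₂ + cos φ₁ cos φ₂ cos Δλ,  σ = 0.5782 rad → d_gc = 1990.0 nmi
Rhumb line: Δψ = +0.0806, q = Δφ/Δψ = 0.4730, d_rh = R√(Δφ²+q²Δλ²) = 2105.7 nmi
Excess = 2105.7 − 1990.0 = 115.7 ≈ 116 nmi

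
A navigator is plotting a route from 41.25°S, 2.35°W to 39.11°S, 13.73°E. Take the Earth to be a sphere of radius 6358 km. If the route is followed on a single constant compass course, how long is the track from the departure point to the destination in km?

Δψ = ln[tan(π/4+φ₂/2)/tan(π/4+φ₁/2)] = +0.0489;  Δφ = +0.0374 rad,  Δλ = +0.2806 rad
q = Δφ/Δψ = 0.7639
d = R·√(Δφ² + q²Δλ²) = 6358·0.21762 = 1384 km

1384 km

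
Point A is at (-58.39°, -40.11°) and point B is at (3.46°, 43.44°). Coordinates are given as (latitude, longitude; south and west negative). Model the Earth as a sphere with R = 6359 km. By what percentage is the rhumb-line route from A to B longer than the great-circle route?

2.8%

Great circle: σ = 1.5634 rad → d_gc = Rσ = 9941.8 km
Rhumb: Δφ = +1.0795, Δλ = +1.4582, Δψ = +1.3225, q = Δφ/Δψ = 0.8162 → d_rh = R√(Δφ²+q²Δλ²) = 10218.1 km
Excess = (10218.1 − 9941.8) / 9941.8 = 276.3 / 9941.8 = 2.78% ≈ 2.8%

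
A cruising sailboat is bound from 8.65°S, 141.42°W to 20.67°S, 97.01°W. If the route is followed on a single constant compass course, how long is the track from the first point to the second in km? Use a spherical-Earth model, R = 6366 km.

4947 km

Δψ = ln[tan(π/4+φ₂/2)/tan(π/4+φ₁/2)] = -0.2173;  Δφ = -0.2098 rad,  Δλ = +0.7751 rad
q = Δφ/Δψ = 0.9654
d = R·√(Δφ² + q²Δλ²) = 6366·0.77715 = 4947 km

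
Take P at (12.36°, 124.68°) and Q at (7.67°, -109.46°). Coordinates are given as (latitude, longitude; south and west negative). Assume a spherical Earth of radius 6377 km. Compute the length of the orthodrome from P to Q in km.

Haversine: a = sin²(Δφ/2)+cos φ₁ cos φ₂ sin²(Δλ/2) = 0.76927;  σ = 2·atan2(√a,√(1−a))
σ = 122.584° → d = Rσ = 6377·2.13950 = 13644 km

13644 km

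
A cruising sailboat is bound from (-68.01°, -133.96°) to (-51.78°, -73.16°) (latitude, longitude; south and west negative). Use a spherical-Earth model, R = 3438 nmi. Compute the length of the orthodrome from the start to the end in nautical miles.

cos σ = sin φ₁ sin φ₂ + cos φ₁ cos φ₂ cos Δλ
      = sin(-68.01°)sin(-51.78°) + cos(-68.01°)cos(-51.78°)cos(60.80°) = 0.8415
σ = 32.701° → d = Rσ = 3438·0.57074 = 1962 nmi

1962 nmi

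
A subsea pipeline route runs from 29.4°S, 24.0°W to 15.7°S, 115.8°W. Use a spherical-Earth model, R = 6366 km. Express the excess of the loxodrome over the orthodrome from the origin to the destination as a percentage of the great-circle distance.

Great circle: σ = 1.4641 rad → d_gc = Rσ = 9320.5 km
Rhumb: Δφ = +0.2391, Δλ = -1.6022, Δψ = +0.2597, q = Δφ/Δψ = 0.9206 → d_rh = R√(Δφ²+q²Δλ²) = 9512.2 km
Excess = (9512.2 − 9320.5) / 9320.5 = 191.7 / 9320.5 = 2.06% ≈ 2.1%

2.1%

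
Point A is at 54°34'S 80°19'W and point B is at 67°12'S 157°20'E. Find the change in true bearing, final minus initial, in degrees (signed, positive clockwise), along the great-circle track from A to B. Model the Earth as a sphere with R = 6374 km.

+115.9°

At departure: θ₁ = atan2(sin Δλ cos φ₂, cos φ₁ sin φ₂ − sin φ₁ cos φ₂ cos Δλ) = 204.96°
At arrival: θ₂ = atan2(sin Δλ cos φ₁, −cos φ₂ sin φ₁ + sin φ₂ cos φ₁ cos Δλ) = 320.86°
Δθ = θ₂ − θ₁ = +115.9°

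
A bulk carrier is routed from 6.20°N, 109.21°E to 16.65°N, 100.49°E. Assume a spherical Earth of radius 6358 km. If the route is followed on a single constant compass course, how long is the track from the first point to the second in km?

1497 km

Δψ = ln[tan(π/4+φ₂/2)/tan(π/4+φ₁/2)] = +0.1864;  Δφ = +0.1824 rad,  Δλ = -0.1522 rad
q = Δφ/Δψ = 0.9787
d = R·√(Δφ² + q²Δλ²) = 6358·0.23548 = 1497 km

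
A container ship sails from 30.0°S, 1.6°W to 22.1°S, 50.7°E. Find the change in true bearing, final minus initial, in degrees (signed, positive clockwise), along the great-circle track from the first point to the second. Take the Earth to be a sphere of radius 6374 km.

Initial bearing θ₁ = atan2(sin Δλ cos φ₂, cos φ₁ sin φ₂ − sin φ₁ cos φ₂ cos Δλ) = 93.32°
Final bearing θ₂ = (initial bearing from the destination back to the start) + 180° = 68.93°
Δθ = θ₂ − θ₁ = -24.4°

-24.4°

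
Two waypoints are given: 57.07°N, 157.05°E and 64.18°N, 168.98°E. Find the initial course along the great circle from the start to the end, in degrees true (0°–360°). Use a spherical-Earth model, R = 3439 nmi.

34.4°

N = sin Δλ·cos φ₂ = +0.0900;  D = cos φ₁ sin φ₂ − sin φ₁ cos φ₂ cos Δλ = +0.1317
initial course = atan2(N, D) = 34.36°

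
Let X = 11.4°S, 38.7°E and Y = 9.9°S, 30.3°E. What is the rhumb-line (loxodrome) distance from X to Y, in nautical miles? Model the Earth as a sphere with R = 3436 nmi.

503 nmi

Δψ = ln[tan(π/4+φ₂/2)/tan(π/4+φ₁/2)] = +0.0266;  Δφ = +0.0262 rad,  Δλ = -0.1466 rad
q = Δφ/Δψ = 0.9827
d = R·√(Δφ² + q²Δλ²) = 3436·0.14644 = 503 nmi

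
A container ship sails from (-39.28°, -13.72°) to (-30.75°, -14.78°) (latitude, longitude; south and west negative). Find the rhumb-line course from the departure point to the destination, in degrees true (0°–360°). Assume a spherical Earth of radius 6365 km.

354.2°

Δψ = ln[tan(π/4+φ₂/2)/tan(π/4+φ₁/2)] = +0.1821
Δλ = -0.0185 rad (taken the short way round)
course = atan2(Δλ, Δψ) = 354.20°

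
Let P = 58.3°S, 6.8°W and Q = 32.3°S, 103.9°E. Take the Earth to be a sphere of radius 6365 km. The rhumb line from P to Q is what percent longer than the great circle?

10.2%

Great circle: σ = 1.2686 rad → d_gc = Rσ = 8074.5 km
Rhumb: Δφ = +0.4538, Δλ = +1.9321, Δψ = +0.6629, q = Δφ/Δψ = 0.6846 → d_rh = R√(Δφ²+q²Δλ²) = 8900.5 km
Excess = (8900.5 − 8074.5) / 8074.5 = 826.0 / 8074.5 = 10.23% ≈ 10.2%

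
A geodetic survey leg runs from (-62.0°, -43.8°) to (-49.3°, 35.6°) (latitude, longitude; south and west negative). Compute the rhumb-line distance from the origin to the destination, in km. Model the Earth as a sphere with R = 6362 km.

Rhumb course C = atan2(Δλ, Δψ) with Δψ = ln[tan(π/4+φ₂/2)/tan(π/4+φ₁/2)] = +0.3972, Δλ = +1.3858 → C = 74.01°
d = R·|Δφ| / |cos C| = 6362·0.22166 / 0.27551 = 5118 km

5118 km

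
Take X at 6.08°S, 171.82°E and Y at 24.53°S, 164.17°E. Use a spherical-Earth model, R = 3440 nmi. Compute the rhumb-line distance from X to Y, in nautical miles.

Rhumb course C = atan2(Δλ, Δψ) with Δψ = ln[tan(π/4+φ₂/2)/tan(π/4+φ₁/2)] = -0.3355, Δλ = -0.1335 → C = 201.70°
d = R·|Δφ| / |cos C| = 3440·0.32201 / 0.92914 = 1192 nmi

1192 nmi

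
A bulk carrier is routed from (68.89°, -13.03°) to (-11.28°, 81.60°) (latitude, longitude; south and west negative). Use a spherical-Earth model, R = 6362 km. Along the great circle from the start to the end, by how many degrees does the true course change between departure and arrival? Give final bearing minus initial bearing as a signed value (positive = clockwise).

+68.7°

Initial bearing θ₁ = atan2(sin Δλ cos φ₂, cos φ₁ sin φ₂ − sin φ₁ cos φ₂ cos Δλ) = 89.80°
Final bearing θ₂ = (initial bearing from the destination back to the start) + 180° = 158.45°
Δθ = θ₂ − θ₁ = +68.7°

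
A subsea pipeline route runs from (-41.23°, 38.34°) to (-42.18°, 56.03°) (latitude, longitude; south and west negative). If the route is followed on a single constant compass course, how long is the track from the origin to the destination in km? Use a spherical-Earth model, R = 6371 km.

Δψ = ln[tan(π/4+φ₂/2)/tan(π/4+φ₁/2)] = -0.0222;  Δφ = -0.0166 rad,  Δλ = +0.3087 rad
q = Δφ/Δψ = 0.7466
d = R·√(Δφ² + q²Δλ²) = 6371·0.23109 = 1472 km

1472 km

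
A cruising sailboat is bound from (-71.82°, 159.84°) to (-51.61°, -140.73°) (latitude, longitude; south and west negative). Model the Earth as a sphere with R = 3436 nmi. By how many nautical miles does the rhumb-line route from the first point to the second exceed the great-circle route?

Great circle: cos σ = sin φ₁ sin φ₂ + cos φ₁ cos φ₂ cos Δλ,  σ = 0.5676 rad → d_gc = 1950.1 nmi
Rhumb line: Δψ = +0.7775, q = Δφ/Δψ = 0.4537, d_rh = R√(Δφ²+q²Δλ²) = 2020.8 nmi
Excess = 2020.8 − 1950.1 = 70.7 ≈ 71 nmi

71 nmi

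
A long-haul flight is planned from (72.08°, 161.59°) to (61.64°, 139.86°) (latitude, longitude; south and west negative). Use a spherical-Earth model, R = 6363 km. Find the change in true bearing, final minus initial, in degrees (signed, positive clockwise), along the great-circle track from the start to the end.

-20.1°

At departure: θ₁ = atan2(sin Δλ cos φ₂, cos φ₁ sin φ₂ − sin φ₁ cos φ₂ cos Δλ) = 229.71°
At arrival: θ₂ = atan2(sin Δλ cos φ₁, −cos φ₂ sin φ₁ + sin φ₂ cos φ₁ cos Δλ) = 209.61°
Δθ = θ₂ − θ₁ = -20.1°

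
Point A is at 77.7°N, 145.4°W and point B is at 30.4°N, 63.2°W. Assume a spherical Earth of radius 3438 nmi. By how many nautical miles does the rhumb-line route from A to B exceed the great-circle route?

218 nmi

Great circle: cos σ = sin φ₁ sin φ₂ + cos φ₁ cos φ₂ cos Δλ,  σ = 1.0247 rad → d_gc = 3522.9 nmi
Rhumb line: Δψ = -1.6705, q = Δφ/Δψ = 0.4942, d_rh = R√(Δφ²+q²Δλ²) = 3741.2 nmi
Excess = 3741.2 − 3522.9 = 218.3 ≈ 218 nmi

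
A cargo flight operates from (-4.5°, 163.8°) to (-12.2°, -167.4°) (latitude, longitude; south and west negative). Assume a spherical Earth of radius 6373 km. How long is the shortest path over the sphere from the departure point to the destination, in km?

cos σ = sin φ₁ sin φ₂ + cos φ₁ cos φ₂ cos Δλ
      = sin(-4.50°)sin(-12.20°) + cos(-4.50°)cos(-12.20°)cos(28.80°) = 0.8705
σ = 29.488° → d = Rσ = 6373·0.51467 = 3280 km

3280 km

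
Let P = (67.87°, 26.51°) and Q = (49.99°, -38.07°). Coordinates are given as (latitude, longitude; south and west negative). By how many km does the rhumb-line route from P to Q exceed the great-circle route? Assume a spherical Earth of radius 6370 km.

163 km

Great circle: cos σ = sin φ₁ sin φ₂ + cos φ₁ cos φ₂ cos Δλ,  σ = 0.6207 rad → d_gc = 3953.9 km
Rhumb line: Δψ = -0.6215, q = Δφ/Δψ = 0.5021, d_rh = R√(Δφ²+q²Δλ²) = 4116.9 km
Excess = 4116.9 − 3953.9 = 163.0 ≈ 163 km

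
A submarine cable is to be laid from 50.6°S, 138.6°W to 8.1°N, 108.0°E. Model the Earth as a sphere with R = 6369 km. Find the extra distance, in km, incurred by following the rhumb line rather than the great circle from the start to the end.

Great circle: cos σ = sin φ₁ sin φ₂ + cos φ₁ cos φ₂ cos Δλ,  σ = 1.9374 rad → d_gc = 12339.3 km
Rhumb line: Δψ = +1.1689, q = Δφ/Δψ = 0.8765, d_rh = R√(Δφ²+q²Δλ²) = 12831.2 km
Excess = 12831.2 − 12339.3 = 491.9 ≈ 492 km

492 km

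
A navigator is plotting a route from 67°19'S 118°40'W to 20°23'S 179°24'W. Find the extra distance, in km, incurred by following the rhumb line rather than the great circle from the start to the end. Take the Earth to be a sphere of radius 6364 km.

173 km

Great circle: cos σ = sin φ₁ sin φ₂ + cos φ₁ cos φ₂ cos Δλ,  σ = 1.0494 rad → d_gc = 6678.4 km
Rhumb line: Δψ = +1.2431, q = Δφ/Δψ = 0.6590, d_rh = R√(Δφ²+q²Δλ²) = 6851.0 km
Excess = 6851.0 − 6678.4 = 172.6 ≈ 173 km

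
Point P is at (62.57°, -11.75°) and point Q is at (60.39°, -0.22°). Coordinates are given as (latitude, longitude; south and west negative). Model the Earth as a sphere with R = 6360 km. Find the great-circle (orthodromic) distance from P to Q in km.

Haversine: a = sin²(Δφ/2)+cos φ₁ cos φ₂ sin²(Δλ/2) = 0.00266;  σ = 2·atan2(√a,√(1−a))
σ = 5.911° → d = Rσ = 6360·0.10317 = 656 km

656 km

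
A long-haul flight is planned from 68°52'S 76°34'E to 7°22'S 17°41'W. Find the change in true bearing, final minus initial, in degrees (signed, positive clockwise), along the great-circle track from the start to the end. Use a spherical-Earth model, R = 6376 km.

Initial bearing θ₁ = atan2(sin Δλ cos φ₂, cos φ₁ sin φ₂ − sin φ₁ cos φ₂ cos Δλ) = 263.38°
Final bearing θ₂ = (initial bearing from the destination back to the start) + 180° = 338.83°
Δθ = θ₂ − θ₁ = +75.5°

+75.5°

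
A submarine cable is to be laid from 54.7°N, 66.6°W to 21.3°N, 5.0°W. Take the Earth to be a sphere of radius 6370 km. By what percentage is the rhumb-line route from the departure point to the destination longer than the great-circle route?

Great circle: σ = 0.9854 rad → d_gc = Rσ = 6277.0 km
Rhumb: Δφ = -0.5829, Δλ = +1.0751, Δψ = -0.7645, q = Δφ/Δψ = 0.7625 → d_rh = R√(Δφ²+q²Δλ²) = 6407.7 km
Excess = (6407.7 − 6277.0) / 6277.0 = 130.7 / 6277.0 = 2.08% ≈ 2.1%

2.1%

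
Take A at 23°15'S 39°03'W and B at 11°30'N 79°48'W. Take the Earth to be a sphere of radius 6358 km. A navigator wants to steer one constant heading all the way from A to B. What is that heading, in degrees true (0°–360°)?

Meridional parts: M(φ₁)=-0.4174, M(φ₂)=+0.2021 → ΔM = +0.6195;  Δλ = -0.7112 rad
tan C = Δλ / ΔM = -1.1481 → C = 311.06°

311.1°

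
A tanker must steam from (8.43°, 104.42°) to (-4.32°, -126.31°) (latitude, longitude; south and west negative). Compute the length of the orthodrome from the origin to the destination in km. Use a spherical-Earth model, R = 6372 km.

14396 km

cos σ = sin φ₁ sin φ₂ + cos φ₁ cos φ₂ cos Δλ
      = sin(8.43°)sin(-4.32°) + cos(8.43°)cos(-4.32°)cos(129.27°) = -0.6354
σ = 129.450° → d = Rσ = 6372·2.25932 = 14396 km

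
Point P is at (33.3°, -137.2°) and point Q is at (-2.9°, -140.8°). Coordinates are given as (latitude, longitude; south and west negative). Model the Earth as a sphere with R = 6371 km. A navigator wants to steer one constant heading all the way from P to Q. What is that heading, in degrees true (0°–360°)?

Meridional parts: M(φ₁)=+0.6170, M(φ₂)=-0.0506 → ΔM = -0.6676;  Δλ = -0.0628 rad
tan C = Δλ / ΔM = +0.0941 → C = 185.38°

185.4°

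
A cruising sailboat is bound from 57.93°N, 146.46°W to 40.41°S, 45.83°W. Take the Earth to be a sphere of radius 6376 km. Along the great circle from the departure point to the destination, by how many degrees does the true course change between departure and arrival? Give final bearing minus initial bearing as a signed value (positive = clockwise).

+31.4°

Initial bearing θ₁ = atan2(sin Δλ cos φ₂, cos φ₁ sin φ₂ − sin φ₁ cos φ₂ cos Δλ) = 106.75°
Final bearing θ₂ = (initial bearing from the destination back to the start) + 180° = 138.11°
Δθ = θ₂ − θ₁ = +31.4°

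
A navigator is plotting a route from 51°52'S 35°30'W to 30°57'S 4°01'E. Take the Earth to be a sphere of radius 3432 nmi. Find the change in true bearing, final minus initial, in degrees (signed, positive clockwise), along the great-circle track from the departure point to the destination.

At departure: θ₁ = atan2(sin Δλ cos φ₂, cos φ₁ sin φ₂ − sin φ₁ cos φ₂ cos Δλ) = 69.61°
At arrival: θ₂ = atan2(sin Δλ cos φ₁, −cos φ₂ sin φ₁ + sin φ₂ cos φ₁ cos Δλ) = 42.45°
Δθ = θ₂ − θ₁ = -27.2°

-27.2°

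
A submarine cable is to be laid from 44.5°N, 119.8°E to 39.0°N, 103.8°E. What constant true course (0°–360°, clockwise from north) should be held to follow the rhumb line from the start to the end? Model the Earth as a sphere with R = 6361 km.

245.2°

Meridional parts: M(φ₁)=+0.8691, M(φ₂)=+0.7403 → ΔM = -0.1288;  Δλ = -0.2793 rad
tan C = Δλ / ΔM = +2.1682 → C = 245.24°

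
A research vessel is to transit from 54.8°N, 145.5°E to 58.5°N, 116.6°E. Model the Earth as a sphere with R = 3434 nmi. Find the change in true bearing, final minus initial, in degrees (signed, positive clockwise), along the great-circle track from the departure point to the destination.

-24.3°

At departure: θ₁ = atan2(sin Δλ cos φ₂, cos φ₁ sin φ₂ − sin φ₁ cos φ₂ cos Δλ) = 294.99°
At arrival: θ₂ = atan2(sin Δλ cos φ₁, −cos φ₂ sin φ₁ + sin φ₂ cos φ₁ cos Δλ) = 270.68°
Δθ = θ₂ − θ₁ = -24.3°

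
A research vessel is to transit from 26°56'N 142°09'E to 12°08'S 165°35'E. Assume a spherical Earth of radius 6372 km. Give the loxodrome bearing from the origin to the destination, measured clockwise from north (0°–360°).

149.8°

Meridional parts: M(φ₁)=+0.4884, M(φ₂)=-0.2134 → ΔM = -0.7018;  Δλ = +0.4090 rad
tan C = Δλ / ΔM = -0.5828 → C = 149.77°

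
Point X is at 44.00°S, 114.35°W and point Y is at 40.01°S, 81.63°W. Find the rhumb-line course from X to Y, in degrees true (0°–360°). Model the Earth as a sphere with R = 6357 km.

Δψ = ln[tan(π/4+φ₂/2)/tan(π/4+φ₁/2)] = +0.0938
Δλ = +0.5711 rad (taken the short way round)
course = atan2(Δλ, Δψ) = 80.68°

80.7°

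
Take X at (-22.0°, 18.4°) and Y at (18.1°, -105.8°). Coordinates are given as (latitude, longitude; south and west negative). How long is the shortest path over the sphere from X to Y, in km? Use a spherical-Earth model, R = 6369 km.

14197 km

Haversine: a = sin²(Δφ/2)+cos φ₁ cos φ₂ sin²(Δλ/2) = 0.80587;  σ = 2·atan2(√a,√(1−a))
σ = 127.716° → d = Rσ = 6369·2.22906 = 14197 km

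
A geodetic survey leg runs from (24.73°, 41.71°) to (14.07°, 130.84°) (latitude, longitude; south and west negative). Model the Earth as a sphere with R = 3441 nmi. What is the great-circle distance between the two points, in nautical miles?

5008 nmi

cos σ = sin φ₁ sin φ₂ + cos φ₁ cos φ₂ cos Δλ
      = sin(24.73°)sin(14.07°) + cos(24.73°)cos(14.07°)cos(89.13°) = 0.1151
σ = 83.392° → d = Rσ = 3441·1.45546 = 5008 nmi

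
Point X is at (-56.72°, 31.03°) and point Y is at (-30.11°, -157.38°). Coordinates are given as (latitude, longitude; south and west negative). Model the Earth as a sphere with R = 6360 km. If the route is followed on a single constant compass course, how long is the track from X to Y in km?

13800 km

Δψ = ln[tan(π/4+φ₂/2)/tan(π/4+φ₁/2)] = +0.6562;  Δφ = +0.4644 rad,  Δλ = +2.9948 rad
q = Δφ/Δψ = 0.7077
d = R·√(Δφ² + q²Δλ²) = 6360·2.16986 = 13800 km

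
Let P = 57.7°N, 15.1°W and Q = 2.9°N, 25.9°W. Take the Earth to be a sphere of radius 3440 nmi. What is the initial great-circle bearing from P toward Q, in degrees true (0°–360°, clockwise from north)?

θ = atan2( sin Δλ·cos φ₂ ,  cos φ₁ sin φ₂ − sin φ₁ cos φ₂ cos Δλ )
  = atan2(-0.1871, -0.8022) = 193.13°

193.1°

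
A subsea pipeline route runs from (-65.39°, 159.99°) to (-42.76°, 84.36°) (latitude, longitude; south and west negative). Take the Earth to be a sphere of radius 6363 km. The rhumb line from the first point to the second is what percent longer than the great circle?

Great circle: σ = 0.8050 rad → d_gc = Rσ = 5122.0 km
Rhumb: Δφ = +0.3950, Δλ = -1.3200, Δψ = +0.6956, q = Δφ/Δψ = 0.5678 → d_rh = R√(Δφ²+q²Δλ²) = 5391.0 km
Excess = (5391.0 − 5122.0) / 5122.0 = 269.0 / 5122.0 = 5.252% ≈ 5.3%

5.3%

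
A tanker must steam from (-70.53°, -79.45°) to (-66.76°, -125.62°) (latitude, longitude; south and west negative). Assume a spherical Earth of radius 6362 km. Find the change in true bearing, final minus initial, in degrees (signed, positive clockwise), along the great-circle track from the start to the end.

At departure: θ₁ = atan2(sin Δλ cos φ₂, cos φ₁ sin φ₂ − sin φ₁ cos φ₂ cos Δλ) = 260.30°
At arrival: θ₂ = atan2(sin Δλ cos φ₁, −cos φ₂ sin φ₁ + sin φ₂ cos φ₁ cos Δλ) = 303.63°
Δθ = θ₂ − θ₁ = +43.3°

+43.3°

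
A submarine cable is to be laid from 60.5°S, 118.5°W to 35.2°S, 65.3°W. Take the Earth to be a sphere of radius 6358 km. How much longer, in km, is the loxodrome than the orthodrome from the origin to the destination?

Great circle: cos σ = sin φ₁ sin φ₂ + cos φ₁ cos φ₂ cos Δλ,  σ = 0.7336 rad → d_gc = 4664.5 km
Rhumb line: Δψ = +0.6774, q = Δφ/Δψ = 0.6518, d_rh = R√(Δφ²+q²Δλ²) = 4763.3 km
Excess = 4763.3 − 4664.5 = 98.8 ≈ 99 km

99 km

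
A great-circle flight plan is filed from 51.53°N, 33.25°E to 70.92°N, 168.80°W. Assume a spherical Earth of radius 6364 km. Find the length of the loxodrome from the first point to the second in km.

Δψ = ln[tan(π/4+φ₂/2)/tan(π/4+φ₁/2)] = +0.7305;  Δφ = +0.3384 rad,  Δλ = +2.7567 rad
q = Δφ/Δψ = 0.4633
d = R·√(Δφ² + q²Δλ²) = 6364·1.32116 = 8408 km

8408 km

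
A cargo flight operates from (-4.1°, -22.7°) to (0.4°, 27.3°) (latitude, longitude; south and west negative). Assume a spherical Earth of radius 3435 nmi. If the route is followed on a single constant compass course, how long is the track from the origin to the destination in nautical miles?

3007 nmi

Rhumb course C = atan2(Δλ, Δψ) with Δψ = ln[tan(π/4+φ₂/2)/tan(π/4+φ₁/2)] = +0.0786, Δλ = +0.8727 → C = 84.85°
d = R·|Δφ| / |cos C| = 3435·0.07854 / 0.08971 = 3007 nmi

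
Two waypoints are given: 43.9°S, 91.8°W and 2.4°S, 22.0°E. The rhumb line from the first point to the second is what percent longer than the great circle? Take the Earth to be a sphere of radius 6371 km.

Great circle: σ = 1.8354 rad → d_gc = Rσ = 11693.0 km
Rhumb: Δφ = +0.7243, Δλ = +1.9862, Δψ = +0.8126, q = Δφ/Δψ = 0.8914 → d_rh = R√(Δφ²+q²Δλ²) = 12186.9 km
Excess = (12186.9 − 11693.0) / 11693.0 = 493.9 / 11693.0 = 4.22% ≈ 4.2%

4.2%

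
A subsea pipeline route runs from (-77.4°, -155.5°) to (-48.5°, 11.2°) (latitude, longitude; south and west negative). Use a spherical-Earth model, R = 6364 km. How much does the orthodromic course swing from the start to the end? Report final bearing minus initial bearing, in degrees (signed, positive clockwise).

-165.6°

At departure: θ₁ = atan2(sin Δλ cos φ₂, cos φ₁ sin φ₂ − sin φ₁ cos φ₂ cos Δλ) = 169.11°
At arrival: θ₂ = atan2(sin Δλ cos φ₁, −cos φ₂ sin φ₁ + sin φ₂ cos φ₁ cos Δλ) = 3.56°
Δθ = θ₂ − θ₁ = -165.6°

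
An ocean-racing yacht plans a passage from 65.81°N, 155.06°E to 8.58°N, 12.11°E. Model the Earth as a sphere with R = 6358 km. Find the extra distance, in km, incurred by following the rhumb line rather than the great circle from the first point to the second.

1863 km

Great circle: cos σ = sin φ₁ sin φ₂ + cos φ₁ cos φ₂ cos Δλ,  σ = 1.7592 rad → d_gc = 11185.0 km
Rhumb line: Δψ = -1.3901, q = Δφ/Δψ = 0.7185, d_rh = R√(Δφ²+q²Δλ²) = 13047.9 km
Excess = 13047.9 − 11185.0 = 1862.9 ≈ 1863 km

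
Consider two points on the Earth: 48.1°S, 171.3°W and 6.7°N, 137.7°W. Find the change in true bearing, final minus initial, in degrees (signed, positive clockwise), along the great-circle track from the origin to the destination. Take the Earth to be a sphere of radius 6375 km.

Initial bearing θ₁ = atan2(sin Δλ cos φ₂, cos φ₁ sin φ₂ − sin φ₁ cos φ₂ cos Δλ) = 38.39°
Final bearing θ₂ = (initial bearing from the destination back to the start) + 180° = 24.68°
Δθ = θ₂ − θ₁ = -13.7°

-13.7°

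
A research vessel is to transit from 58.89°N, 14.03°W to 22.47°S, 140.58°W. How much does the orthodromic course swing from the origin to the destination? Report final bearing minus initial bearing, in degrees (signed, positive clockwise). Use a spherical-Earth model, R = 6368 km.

-78.6°

Initial bearing θ₁ = atan2(sin Δλ cos φ₂, cos φ₁ sin φ₂ − sin φ₁ cos φ₂ cos Δλ) = 290.24°
Final bearing θ₂ = (initial bearing from the destination back to the start) + 180° = 211.64°
Δθ = θ₂ − θ₁ = -78.6°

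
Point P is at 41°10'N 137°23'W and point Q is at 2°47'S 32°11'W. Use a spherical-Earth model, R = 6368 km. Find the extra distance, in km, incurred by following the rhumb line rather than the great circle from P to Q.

Great circle: cos σ = sin φ₁ sin φ₂ + cos φ₁ cos φ₂ cos Δλ,  σ = 1.8020 rad → d_gc = 11474.9 km
Rhumb line: Δψ = -0.8383, q = Δφ/Δψ = 0.9150, d_rh = R√(Δφ²+q²Δλ²) = 11760.9 km
Excess = 11760.9 − 11474.9 = 286.0 ≈ 286 km

286 km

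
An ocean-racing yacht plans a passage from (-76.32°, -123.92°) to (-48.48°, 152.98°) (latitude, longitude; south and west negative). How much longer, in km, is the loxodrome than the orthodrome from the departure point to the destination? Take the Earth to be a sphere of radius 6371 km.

341 km

Great circle: cos σ = sin φ₁ sin φ₂ + cos φ₁ cos φ₂ cos Δλ,  σ = 0.7283 rad → d_gc = 4639.9 km
Rhumb line: Δψ = +1.1506, q = Δφ/Δψ = 0.4223, d_rh = R√(Δφ²+q²Δλ²) = 4980.9 km
Excess = 4980.9 − 4639.9 = 341.0 ≈ 341 km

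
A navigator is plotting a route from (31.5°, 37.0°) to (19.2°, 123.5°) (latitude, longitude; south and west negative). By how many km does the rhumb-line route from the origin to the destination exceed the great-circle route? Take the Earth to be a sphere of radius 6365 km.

187 km

Great circle: cos σ = sin φ₁ sin φ₂ + cos φ₁ cos φ₂ cos Δλ,  σ = 1.3480 rad → d_gc = 8579.8 km
Rhumb line: Δψ = -0.2382, q = Δφ/Δψ = 0.9012, d_rh = R√(Δφ²+q²Δλ²) = 8766.9 km
Excess = 8766.9 − 8579.8 = 187.1 ≈ 187 km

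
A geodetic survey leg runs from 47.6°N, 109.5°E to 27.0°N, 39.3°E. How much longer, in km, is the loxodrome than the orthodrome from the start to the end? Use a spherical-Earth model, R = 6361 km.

167 km

Great circle: cos σ = sin φ₁ sin φ₂ + cos φ₁ cos φ₂ cos Δλ,  σ = 1.0018 rad → d_gc = 6372.6 km
Rhumb line: Δψ = -0.4574, q = Δφ/Δψ = 0.7861, d_rh = R√(Δφ²+q²Δλ²) = 6539.7 km
Excess = 6539.7 − 6372.6 = 167.1 ≈ 167 km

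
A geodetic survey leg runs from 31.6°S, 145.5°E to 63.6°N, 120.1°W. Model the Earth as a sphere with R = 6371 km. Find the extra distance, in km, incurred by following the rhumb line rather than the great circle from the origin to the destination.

297 km

Great circle: cos σ = sin φ₁ sin φ₂ + cos φ₁ cos φ₂ cos Δλ,  σ = 2.0925 rad → d_gc = 13331.6 km
Rhumb line: Δψ = +2.0319, q = Δφ/Δψ = 0.8177, d_rh = R√(Δφ²+q²Δλ²) = 13628.5 km
Excess = 13628.5 − 13331.6 = 296.9 ≈ 297 km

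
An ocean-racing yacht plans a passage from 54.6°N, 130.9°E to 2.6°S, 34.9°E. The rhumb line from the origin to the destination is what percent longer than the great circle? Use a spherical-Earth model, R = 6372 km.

3.5%

Great circle: σ = 1.6684 rad → d_gc = Rσ = 10631.2 km
Rhumb: Δφ = -0.9983, Δλ = -1.6755, Δψ = -1.1875, q = Δφ/Δψ = 0.8407 → d_rh = R√(Δφ²+q²Δλ²) = 11001.2 km
Excess = (11001.2 − 10631.2) / 10631.2 = 370.0 / 10631.2 = 3.48% ≈ 3.5%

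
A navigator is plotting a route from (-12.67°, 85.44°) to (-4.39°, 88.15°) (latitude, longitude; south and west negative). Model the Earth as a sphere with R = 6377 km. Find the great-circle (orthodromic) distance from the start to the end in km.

Haversine: a = sin²(Δφ/2)+cos φ₁ cos φ₂ sin²(Δλ/2) = 0.00576;  σ = 2·atan2(√a,√(1−a))
σ = 8.702° → d = Rσ = 6377·0.15188 = 969 km

969 km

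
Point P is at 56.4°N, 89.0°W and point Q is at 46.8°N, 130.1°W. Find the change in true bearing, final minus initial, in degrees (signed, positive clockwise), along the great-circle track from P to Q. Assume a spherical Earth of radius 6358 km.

-32.9°

At departure: θ₁ = atan2(sin Δλ cos φ₂, cos φ₁ sin φ₂ − sin φ₁ cos φ₂ cos Δλ) = 266.66°
At arrival: θ₂ = atan2(sin Δλ cos φ₁, −cos φ₂ sin φ₁ + sin φ₂ cos φ₁ cos Δλ) = 233.81°
Δθ = θ₂ − θ₁ = -32.9°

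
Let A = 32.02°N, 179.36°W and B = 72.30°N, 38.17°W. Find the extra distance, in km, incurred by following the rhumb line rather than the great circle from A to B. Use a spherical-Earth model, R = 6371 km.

1743 km

Great circle: cos σ = sin φ₁ sin φ₂ + cos φ₁ cos φ₂ cos Δλ,  σ = 1.2616 rad → d_gc = 8038.0 km
Rhumb line: Δψ = +1.2694, q = Δφ/Δψ = 0.5538, d_rh = R√(Δφ²+q²Δλ²) = 9780.8 km
Excess = 9780.8 − 8038.0 = 1742.8 ≈ 1743 km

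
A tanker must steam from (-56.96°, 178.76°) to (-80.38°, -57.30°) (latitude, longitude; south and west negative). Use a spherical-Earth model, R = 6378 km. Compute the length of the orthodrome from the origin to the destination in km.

4357 km

Haversine: a = sin²(Δφ/2)+cos φ₁ cos φ₂ sin²(Δλ/2) = 0.11218;  σ = 2·atan2(√a,√(1−a))
σ = 39.138° → d = Rσ = 6378·0.68308 = 4357 km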